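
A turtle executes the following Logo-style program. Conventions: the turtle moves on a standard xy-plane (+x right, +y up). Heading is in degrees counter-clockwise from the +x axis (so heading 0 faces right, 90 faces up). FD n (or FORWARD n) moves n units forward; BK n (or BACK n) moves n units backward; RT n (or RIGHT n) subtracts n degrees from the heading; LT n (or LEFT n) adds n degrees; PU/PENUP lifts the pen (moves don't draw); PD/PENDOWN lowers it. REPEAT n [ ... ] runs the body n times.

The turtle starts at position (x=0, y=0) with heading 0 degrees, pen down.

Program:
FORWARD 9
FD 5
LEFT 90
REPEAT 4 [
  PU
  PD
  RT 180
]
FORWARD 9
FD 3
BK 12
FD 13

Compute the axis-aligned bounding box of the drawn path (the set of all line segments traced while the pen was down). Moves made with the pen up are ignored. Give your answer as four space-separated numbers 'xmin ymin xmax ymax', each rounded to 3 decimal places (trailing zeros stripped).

Answer: 0 0 14 13

Derivation:
Executing turtle program step by step:
Start: pos=(0,0), heading=0, pen down
FD 9: (0,0) -> (9,0) [heading=0, draw]
FD 5: (9,0) -> (14,0) [heading=0, draw]
LT 90: heading 0 -> 90
REPEAT 4 [
  -- iteration 1/4 --
  PU: pen up
  PD: pen down
  RT 180: heading 90 -> 270
  -- iteration 2/4 --
  PU: pen up
  PD: pen down
  RT 180: heading 270 -> 90
  -- iteration 3/4 --
  PU: pen up
  PD: pen down
  RT 180: heading 90 -> 270
  -- iteration 4/4 --
  PU: pen up
  PD: pen down
  RT 180: heading 270 -> 90
]
FD 9: (14,0) -> (14,9) [heading=90, draw]
FD 3: (14,9) -> (14,12) [heading=90, draw]
BK 12: (14,12) -> (14,0) [heading=90, draw]
FD 13: (14,0) -> (14,13) [heading=90, draw]
Final: pos=(14,13), heading=90, 6 segment(s) drawn

Segment endpoints: x in {0, 9, 14, 14, 14}, y in {0, 9, 12, 13}
xmin=0, ymin=0, xmax=14, ymax=13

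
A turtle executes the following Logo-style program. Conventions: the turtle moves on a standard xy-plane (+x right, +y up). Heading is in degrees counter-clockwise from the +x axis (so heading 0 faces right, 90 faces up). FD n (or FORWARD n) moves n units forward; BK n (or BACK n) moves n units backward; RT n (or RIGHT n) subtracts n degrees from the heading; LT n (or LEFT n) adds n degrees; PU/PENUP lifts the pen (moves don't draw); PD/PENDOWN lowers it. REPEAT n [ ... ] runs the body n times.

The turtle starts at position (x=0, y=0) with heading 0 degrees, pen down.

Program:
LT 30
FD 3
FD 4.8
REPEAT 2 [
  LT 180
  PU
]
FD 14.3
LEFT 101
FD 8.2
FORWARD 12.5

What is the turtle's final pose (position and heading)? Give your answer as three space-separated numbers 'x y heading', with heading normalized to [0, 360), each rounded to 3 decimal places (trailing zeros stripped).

Executing turtle program step by step:
Start: pos=(0,0), heading=0, pen down
LT 30: heading 0 -> 30
FD 3: (0,0) -> (2.598,1.5) [heading=30, draw]
FD 4.8: (2.598,1.5) -> (6.755,3.9) [heading=30, draw]
REPEAT 2 [
  -- iteration 1/2 --
  LT 180: heading 30 -> 210
  PU: pen up
  -- iteration 2/2 --
  LT 180: heading 210 -> 30
  PU: pen up
]
FD 14.3: (6.755,3.9) -> (19.139,11.05) [heading=30, move]
LT 101: heading 30 -> 131
FD 8.2: (19.139,11.05) -> (13.759,17.239) [heading=131, move]
FD 12.5: (13.759,17.239) -> (5.559,26.672) [heading=131, move]
Final: pos=(5.559,26.672), heading=131, 2 segment(s) drawn

Answer: 5.559 26.672 131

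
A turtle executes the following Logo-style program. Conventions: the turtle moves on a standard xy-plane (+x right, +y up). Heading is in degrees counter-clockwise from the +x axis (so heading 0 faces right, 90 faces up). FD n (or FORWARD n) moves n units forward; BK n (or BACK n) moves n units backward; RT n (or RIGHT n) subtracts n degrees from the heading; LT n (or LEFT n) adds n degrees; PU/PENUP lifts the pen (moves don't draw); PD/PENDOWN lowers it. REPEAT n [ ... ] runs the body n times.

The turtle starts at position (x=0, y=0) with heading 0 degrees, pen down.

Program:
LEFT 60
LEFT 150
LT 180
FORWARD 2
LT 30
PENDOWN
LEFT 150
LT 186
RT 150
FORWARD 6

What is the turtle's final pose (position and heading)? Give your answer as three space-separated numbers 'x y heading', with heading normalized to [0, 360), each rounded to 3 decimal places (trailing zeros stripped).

Answer: -0.708 -4.481 246

Derivation:
Executing turtle program step by step:
Start: pos=(0,0), heading=0, pen down
LT 60: heading 0 -> 60
LT 150: heading 60 -> 210
LT 180: heading 210 -> 30
FD 2: (0,0) -> (1.732,1) [heading=30, draw]
LT 30: heading 30 -> 60
PD: pen down
LT 150: heading 60 -> 210
LT 186: heading 210 -> 36
RT 150: heading 36 -> 246
FD 6: (1.732,1) -> (-0.708,-4.481) [heading=246, draw]
Final: pos=(-0.708,-4.481), heading=246, 2 segment(s) drawn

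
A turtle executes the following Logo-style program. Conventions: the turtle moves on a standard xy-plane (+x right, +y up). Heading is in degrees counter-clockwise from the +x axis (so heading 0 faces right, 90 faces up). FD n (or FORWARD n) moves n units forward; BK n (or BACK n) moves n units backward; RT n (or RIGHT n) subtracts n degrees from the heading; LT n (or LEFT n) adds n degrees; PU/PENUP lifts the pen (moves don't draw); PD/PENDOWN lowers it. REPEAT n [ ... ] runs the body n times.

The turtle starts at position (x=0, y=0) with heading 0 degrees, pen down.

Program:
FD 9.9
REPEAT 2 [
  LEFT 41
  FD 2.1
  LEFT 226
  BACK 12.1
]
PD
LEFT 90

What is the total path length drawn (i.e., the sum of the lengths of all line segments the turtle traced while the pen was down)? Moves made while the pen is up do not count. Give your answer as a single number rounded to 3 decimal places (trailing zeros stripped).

Answer: 38.3

Derivation:
Executing turtle program step by step:
Start: pos=(0,0), heading=0, pen down
FD 9.9: (0,0) -> (9.9,0) [heading=0, draw]
REPEAT 2 [
  -- iteration 1/2 --
  LT 41: heading 0 -> 41
  FD 2.1: (9.9,0) -> (11.485,1.378) [heading=41, draw]
  LT 226: heading 41 -> 267
  BK 12.1: (11.485,1.378) -> (12.118,13.461) [heading=267, draw]
  -- iteration 2/2 --
  LT 41: heading 267 -> 308
  FD 2.1: (12.118,13.461) -> (13.411,11.806) [heading=308, draw]
  LT 226: heading 308 -> 174
  BK 12.1: (13.411,11.806) -> (25.445,10.542) [heading=174, draw]
]
PD: pen down
LT 90: heading 174 -> 264
Final: pos=(25.445,10.542), heading=264, 5 segment(s) drawn

Segment lengths:
  seg 1: (0,0) -> (9.9,0), length = 9.9
  seg 2: (9.9,0) -> (11.485,1.378), length = 2.1
  seg 3: (11.485,1.378) -> (12.118,13.461), length = 12.1
  seg 4: (12.118,13.461) -> (13.411,11.806), length = 2.1
  seg 5: (13.411,11.806) -> (25.445,10.542), length = 12.1
Total = 38.3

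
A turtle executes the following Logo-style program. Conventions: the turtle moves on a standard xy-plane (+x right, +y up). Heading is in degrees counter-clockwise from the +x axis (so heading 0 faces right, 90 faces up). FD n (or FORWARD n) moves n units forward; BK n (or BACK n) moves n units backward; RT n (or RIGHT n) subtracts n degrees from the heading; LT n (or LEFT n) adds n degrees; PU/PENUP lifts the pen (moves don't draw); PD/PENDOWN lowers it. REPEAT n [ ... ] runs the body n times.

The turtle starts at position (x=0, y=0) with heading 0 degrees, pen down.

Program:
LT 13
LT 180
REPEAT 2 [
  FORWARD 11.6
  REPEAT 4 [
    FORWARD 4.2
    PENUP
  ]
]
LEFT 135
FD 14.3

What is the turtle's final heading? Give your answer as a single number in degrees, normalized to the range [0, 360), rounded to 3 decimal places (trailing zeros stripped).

Answer: 328

Derivation:
Executing turtle program step by step:
Start: pos=(0,0), heading=0, pen down
LT 13: heading 0 -> 13
LT 180: heading 13 -> 193
REPEAT 2 [
  -- iteration 1/2 --
  FD 11.6: (0,0) -> (-11.303,-2.609) [heading=193, draw]
  REPEAT 4 [
    -- iteration 1/4 --
    FD 4.2: (-11.303,-2.609) -> (-15.395,-3.554) [heading=193, draw]
    PU: pen up
    -- iteration 2/4 --
    FD 4.2: (-15.395,-3.554) -> (-19.487,-4.499) [heading=193, move]
    PU: pen up
    -- iteration 3/4 --
    FD 4.2: (-19.487,-4.499) -> (-23.58,-5.444) [heading=193, move]
    PU: pen up
    -- iteration 4/4 --
    FD 4.2: (-23.58,-5.444) -> (-27.672,-6.389) [heading=193, move]
    PU: pen up
  ]
  -- iteration 2/2 --
  FD 11.6: (-27.672,-6.389) -> (-38.975,-8.998) [heading=193, move]
  REPEAT 4 [
    -- iteration 1/4 --
    FD 4.2: (-38.975,-8.998) -> (-43.067,-9.943) [heading=193, move]
    PU: pen up
    -- iteration 2/4 --
    FD 4.2: (-43.067,-9.943) -> (-47.16,-10.888) [heading=193, move]
    PU: pen up
    -- iteration 3/4 --
    FD 4.2: (-47.16,-10.888) -> (-51.252,-11.832) [heading=193, move]
    PU: pen up
    -- iteration 4/4 --
    FD 4.2: (-51.252,-11.832) -> (-55.344,-12.777) [heading=193, move]
    PU: pen up
  ]
]
LT 135: heading 193 -> 328
FD 14.3: (-55.344,-12.777) -> (-43.217,-20.355) [heading=328, move]
Final: pos=(-43.217,-20.355), heading=328, 2 segment(s) drawn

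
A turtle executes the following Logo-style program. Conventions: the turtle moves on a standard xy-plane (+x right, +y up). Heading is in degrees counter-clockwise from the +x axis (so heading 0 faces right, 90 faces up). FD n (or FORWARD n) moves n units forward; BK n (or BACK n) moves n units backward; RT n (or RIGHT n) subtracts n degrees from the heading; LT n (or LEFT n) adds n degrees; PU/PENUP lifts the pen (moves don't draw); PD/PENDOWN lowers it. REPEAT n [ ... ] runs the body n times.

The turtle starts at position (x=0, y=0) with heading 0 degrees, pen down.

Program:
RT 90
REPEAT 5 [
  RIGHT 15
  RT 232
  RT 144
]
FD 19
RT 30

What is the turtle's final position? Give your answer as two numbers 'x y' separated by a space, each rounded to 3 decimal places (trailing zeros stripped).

Executing turtle program step by step:
Start: pos=(0,0), heading=0, pen down
RT 90: heading 0 -> 270
REPEAT 5 [
  -- iteration 1/5 --
  RT 15: heading 270 -> 255
  RT 232: heading 255 -> 23
  RT 144: heading 23 -> 239
  -- iteration 2/5 --
  RT 15: heading 239 -> 224
  RT 232: heading 224 -> 352
  RT 144: heading 352 -> 208
  -- iteration 3/5 --
  RT 15: heading 208 -> 193
  RT 232: heading 193 -> 321
  RT 144: heading 321 -> 177
  -- iteration 4/5 --
  RT 15: heading 177 -> 162
  RT 232: heading 162 -> 290
  RT 144: heading 290 -> 146
  -- iteration 5/5 --
  RT 15: heading 146 -> 131
  RT 232: heading 131 -> 259
  RT 144: heading 259 -> 115
]
FD 19: (0,0) -> (-8.03,17.22) [heading=115, draw]
RT 30: heading 115 -> 85
Final: pos=(-8.03,17.22), heading=85, 1 segment(s) drawn

Answer: -8.03 17.22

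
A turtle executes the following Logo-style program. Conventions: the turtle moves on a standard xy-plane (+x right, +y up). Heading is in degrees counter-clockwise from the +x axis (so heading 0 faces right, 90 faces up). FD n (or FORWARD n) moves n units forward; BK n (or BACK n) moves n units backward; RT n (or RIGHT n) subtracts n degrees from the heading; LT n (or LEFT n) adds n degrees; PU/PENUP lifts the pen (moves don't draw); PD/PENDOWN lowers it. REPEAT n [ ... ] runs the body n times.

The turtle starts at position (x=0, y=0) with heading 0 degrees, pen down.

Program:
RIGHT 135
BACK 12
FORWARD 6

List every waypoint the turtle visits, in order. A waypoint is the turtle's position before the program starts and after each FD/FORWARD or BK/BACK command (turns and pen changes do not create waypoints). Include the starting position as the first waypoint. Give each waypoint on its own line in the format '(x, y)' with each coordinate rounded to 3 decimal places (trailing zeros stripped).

Executing turtle program step by step:
Start: pos=(0,0), heading=0, pen down
RT 135: heading 0 -> 225
BK 12: (0,0) -> (8.485,8.485) [heading=225, draw]
FD 6: (8.485,8.485) -> (4.243,4.243) [heading=225, draw]
Final: pos=(4.243,4.243), heading=225, 2 segment(s) drawn
Waypoints (3 total):
(0, 0)
(8.485, 8.485)
(4.243, 4.243)

Answer: (0, 0)
(8.485, 8.485)
(4.243, 4.243)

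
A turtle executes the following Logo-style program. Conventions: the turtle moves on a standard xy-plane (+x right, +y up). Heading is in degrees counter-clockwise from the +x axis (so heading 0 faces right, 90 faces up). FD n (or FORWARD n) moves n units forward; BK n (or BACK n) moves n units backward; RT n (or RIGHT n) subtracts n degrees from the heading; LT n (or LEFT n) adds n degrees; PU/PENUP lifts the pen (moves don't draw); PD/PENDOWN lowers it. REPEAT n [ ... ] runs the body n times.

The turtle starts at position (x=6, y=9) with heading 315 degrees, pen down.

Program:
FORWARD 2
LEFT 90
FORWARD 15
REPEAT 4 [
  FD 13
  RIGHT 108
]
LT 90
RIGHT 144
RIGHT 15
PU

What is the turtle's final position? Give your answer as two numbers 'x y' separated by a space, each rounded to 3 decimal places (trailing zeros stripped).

Answer: 22.309 26.608

Derivation:
Executing turtle program step by step:
Start: pos=(6,9), heading=315, pen down
FD 2: (6,9) -> (7.414,7.586) [heading=315, draw]
LT 90: heading 315 -> 45
FD 15: (7.414,7.586) -> (18.021,18.192) [heading=45, draw]
REPEAT 4 [
  -- iteration 1/4 --
  FD 13: (18.021,18.192) -> (27.213,27.385) [heading=45, draw]
  RT 108: heading 45 -> 297
  -- iteration 2/4 --
  FD 13: (27.213,27.385) -> (33.115,15.802) [heading=297, draw]
  RT 108: heading 297 -> 189
  -- iteration 3/4 --
  FD 13: (33.115,15.802) -> (20.275,13.768) [heading=189, draw]
  RT 108: heading 189 -> 81
  -- iteration 4/4 --
  FD 13: (20.275,13.768) -> (22.309,26.608) [heading=81, draw]
  RT 108: heading 81 -> 333
]
LT 90: heading 333 -> 63
RT 144: heading 63 -> 279
RT 15: heading 279 -> 264
PU: pen up
Final: pos=(22.309,26.608), heading=264, 6 segment(s) drawn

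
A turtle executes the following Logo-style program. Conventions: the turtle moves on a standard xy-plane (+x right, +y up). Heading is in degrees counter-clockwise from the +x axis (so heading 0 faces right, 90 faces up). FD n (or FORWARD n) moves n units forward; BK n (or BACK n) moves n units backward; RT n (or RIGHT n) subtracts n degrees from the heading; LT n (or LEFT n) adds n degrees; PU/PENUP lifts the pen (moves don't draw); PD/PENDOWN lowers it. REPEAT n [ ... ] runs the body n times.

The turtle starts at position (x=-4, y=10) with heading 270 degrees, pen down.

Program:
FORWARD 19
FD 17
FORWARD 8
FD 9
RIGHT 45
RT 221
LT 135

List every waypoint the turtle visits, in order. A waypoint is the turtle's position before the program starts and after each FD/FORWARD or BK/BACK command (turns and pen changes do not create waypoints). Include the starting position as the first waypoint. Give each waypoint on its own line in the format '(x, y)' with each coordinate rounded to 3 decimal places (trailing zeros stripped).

Answer: (-4, 10)
(-4, -9)
(-4, -26)
(-4, -34)
(-4, -43)

Derivation:
Executing turtle program step by step:
Start: pos=(-4,10), heading=270, pen down
FD 19: (-4,10) -> (-4,-9) [heading=270, draw]
FD 17: (-4,-9) -> (-4,-26) [heading=270, draw]
FD 8: (-4,-26) -> (-4,-34) [heading=270, draw]
FD 9: (-4,-34) -> (-4,-43) [heading=270, draw]
RT 45: heading 270 -> 225
RT 221: heading 225 -> 4
LT 135: heading 4 -> 139
Final: pos=(-4,-43), heading=139, 4 segment(s) drawn
Waypoints (5 total):
(-4, 10)
(-4, -9)
(-4, -26)
(-4, -34)
(-4, -43)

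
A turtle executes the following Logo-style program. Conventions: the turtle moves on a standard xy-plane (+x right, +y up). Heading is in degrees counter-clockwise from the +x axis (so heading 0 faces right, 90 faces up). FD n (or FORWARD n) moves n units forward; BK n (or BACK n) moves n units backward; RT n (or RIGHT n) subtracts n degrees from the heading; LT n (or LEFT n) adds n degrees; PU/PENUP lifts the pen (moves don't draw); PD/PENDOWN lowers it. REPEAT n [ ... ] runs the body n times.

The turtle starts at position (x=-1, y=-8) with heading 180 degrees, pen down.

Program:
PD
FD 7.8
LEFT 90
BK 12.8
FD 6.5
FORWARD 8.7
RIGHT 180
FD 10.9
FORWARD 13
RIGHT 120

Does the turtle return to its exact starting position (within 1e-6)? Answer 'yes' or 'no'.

Answer: no

Derivation:
Executing turtle program step by step:
Start: pos=(-1,-8), heading=180, pen down
PD: pen down
FD 7.8: (-1,-8) -> (-8.8,-8) [heading=180, draw]
LT 90: heading 180 -> 270
BK 12.8: (-8.8,-8) -> (-8.8,4.8) [heading=270, draw]
FD 6.5: (-8.8,4.8) -> (-8.8,-1.7) [heading=270, draw]
FD 8.7: (-8.8,-1.7) -> (-8.8,-10.4) [heading=270, draw]
RT 180: heading 270 -> 90
FD 10.9: (-8.8,-10.4) -> (-8.8,0.5) [heading=90, draw]
FD 13: (-8.8,0.5) -> (-8.8,13.5) [heading=90, draw]
RT 120: heading 90 -> 330
Final: pos=(-8.8,13.5), heading=330, 6 segment(s) drawn

Start position: (-1, -8)
Final position: (-8.8, 13.5)
Distance = 22.871; >= 1e-6 -> NOT closed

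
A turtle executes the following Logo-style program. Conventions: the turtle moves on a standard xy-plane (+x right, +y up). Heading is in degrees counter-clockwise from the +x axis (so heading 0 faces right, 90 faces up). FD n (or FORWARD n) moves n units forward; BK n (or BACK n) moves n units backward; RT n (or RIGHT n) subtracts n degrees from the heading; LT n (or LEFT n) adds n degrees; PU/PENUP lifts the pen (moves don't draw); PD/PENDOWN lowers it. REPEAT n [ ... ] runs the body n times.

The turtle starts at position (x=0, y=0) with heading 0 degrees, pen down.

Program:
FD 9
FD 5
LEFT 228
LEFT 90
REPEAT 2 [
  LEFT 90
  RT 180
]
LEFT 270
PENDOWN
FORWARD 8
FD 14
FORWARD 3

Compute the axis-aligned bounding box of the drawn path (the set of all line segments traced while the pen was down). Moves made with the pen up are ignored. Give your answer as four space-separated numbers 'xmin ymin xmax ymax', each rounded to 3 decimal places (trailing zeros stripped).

Answer: 0 0 30.728 18.579

Derivation:
Executing turtle program step by step:
Start: pos=(0,0), heading=0, pen down
FD 9: (0,0) -> (9,0) [heading=0, draw]
FD 5: (9,0) -> (14,0) [heading=0, draw]
LT 228: heading 0 -> 228
LT 90: heading 228 -> 318
REPEAT 2 [
  -- iteration 1/2 --
  LT 90: heading 318 -> 48
  RT 180: heading 48 -> 228
  -- iteration 2/2 --
  LT 90: heading 228 -> 318
  RT 180: heading 318 -> 138
]
LT 270: heading 138 -> 48
PD: pen down
FD 8: (14,0) -> (19.353,5.945) [heading=48, draw]
FD 14: (19.353,5.945) -> (28.721,16.349) [heading=48, draw]
FD 3: (28.721,16.349) -> (30.728,18.579) [heading=48, draw]
Final: pos=(30.728,18.579), heading=48, 5 segment(s) drawn

Segment endpoints: x in {0, 9, 14, 19.353, 28.721, 30.728}, y in {0, 5.945, 16.349, 18.579}
xmin=0, ymin=0, xmax=30.728, ymax=18.579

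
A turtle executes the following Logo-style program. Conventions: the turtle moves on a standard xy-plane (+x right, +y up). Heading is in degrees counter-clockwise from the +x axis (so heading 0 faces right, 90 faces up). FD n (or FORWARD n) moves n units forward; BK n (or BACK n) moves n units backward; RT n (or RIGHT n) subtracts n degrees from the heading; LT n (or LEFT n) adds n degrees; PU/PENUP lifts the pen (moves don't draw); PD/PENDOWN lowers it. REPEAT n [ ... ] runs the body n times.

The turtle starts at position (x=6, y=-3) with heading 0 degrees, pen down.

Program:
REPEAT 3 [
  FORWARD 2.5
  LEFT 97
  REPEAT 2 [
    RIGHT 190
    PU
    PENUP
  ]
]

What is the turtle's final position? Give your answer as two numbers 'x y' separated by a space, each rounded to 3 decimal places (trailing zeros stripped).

Answer: 6.815 0.532

Derivation:
Executing turtle program step by step:
Start: pos=(6,-3), heading=0, pen down
REPEAT 3 [
  -- iteration 1/3 --
  FD 2.5: (6,-3) -> (8.5,-3) [heading=0, draw]
  LT 97: heading 0 -> 97
  REPEAT 2 [
    -- iteration 1/2 --
    RT 190: heading 97 -> 267
    PU: pen up
    PU: pen up
    -- iteration 2/2 --
    RT 190: heading 267 -> 77
    PU: pen up
    PU: pen up
  ]
  -- iteration 2/3 --
  FD 2.5: (8.5,-3) -> (9.062,-0.564) [heading=77, move]
  LT 97: heading 77 -> 174
  REPEAT 2 [
    -- iteration 1/2 --
    RT 190: heading 174 -> 344
    PU: pen up
    PU: pen up
    -- iteration 2/2 --
    RT 190: heading 344 -> 154
    PU: pen up
    PU: pen up
  ]
  -- iteration 3/3 --
  FD 2.5: (9.062,-0.564) -> (6.815,0.532) [heading=154, move]
  LT 97: heading 154 -> 251
  REPEAT 2 [
    -- iteration 1/2 --
    RT 190: heading 251 -> 61
    PU: pen up
    PU: pen up
    -- iteration 2/2 --
    RT 190: heading 61 -> 231
    PU: pen up
    PU: pen up
  ]
]
Final: pos=(6.815,0.532), heading=231, 1 segment(s) drawn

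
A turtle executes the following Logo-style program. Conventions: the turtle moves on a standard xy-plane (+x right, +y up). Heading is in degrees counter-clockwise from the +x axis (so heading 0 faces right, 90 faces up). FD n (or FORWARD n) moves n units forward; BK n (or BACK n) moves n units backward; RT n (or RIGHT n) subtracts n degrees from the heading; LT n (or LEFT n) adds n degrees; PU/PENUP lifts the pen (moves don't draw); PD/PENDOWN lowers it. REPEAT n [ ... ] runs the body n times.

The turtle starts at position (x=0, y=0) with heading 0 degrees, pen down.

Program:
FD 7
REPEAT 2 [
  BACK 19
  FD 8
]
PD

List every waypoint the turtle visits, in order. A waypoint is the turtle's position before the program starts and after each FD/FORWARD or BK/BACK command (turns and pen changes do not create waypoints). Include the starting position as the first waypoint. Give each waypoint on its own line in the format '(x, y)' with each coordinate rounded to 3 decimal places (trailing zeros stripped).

Answer: (0, 0)
(7, 0)
(-12, 0)
(-4, 0)
(-23, 0)
(-15, 0)

Derivation:
Executing turtle program step by step:
Start: pos=(0,0), heading=0, pen down
FD 7: (0,0) -> (7,0) [heading=0, draw]
REPEAT 2 [
  -- iteration 1/2 --
  BK 19: (7,0) -> (-12,0) [heading=0, draw]
  FD 8: (-12,0) -> (-4,0) [heading=0, draw]
  -- iteration 2/2 --
  BK 19: (-4,0) -> (-23,0) [heading=0, draw]
  FD 8: (-23,0) -> (-15,0) [heading=0, draw]
]
PD: pen down
Final: pos=(-15,0), heading=0, 5 segment(s) drawn
Waypoints (6 total):
(0, 0)
(7, 0)
(-12, 0)
(-4, 0)
(-23, 0)
(-15, 0)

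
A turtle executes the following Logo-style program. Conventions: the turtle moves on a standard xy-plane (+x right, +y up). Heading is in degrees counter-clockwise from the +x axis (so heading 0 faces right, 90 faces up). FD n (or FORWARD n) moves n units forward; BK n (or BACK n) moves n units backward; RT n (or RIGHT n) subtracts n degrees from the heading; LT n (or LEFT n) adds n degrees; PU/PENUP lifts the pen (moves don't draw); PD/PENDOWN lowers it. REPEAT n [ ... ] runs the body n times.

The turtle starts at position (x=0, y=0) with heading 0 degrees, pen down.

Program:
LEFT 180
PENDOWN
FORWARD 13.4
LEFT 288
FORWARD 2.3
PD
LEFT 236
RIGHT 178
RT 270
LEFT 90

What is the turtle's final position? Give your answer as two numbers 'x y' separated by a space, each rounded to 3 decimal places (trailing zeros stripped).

Answer: -14.111 2.187

Derivation:
Executing turtle program step by step:
Start: pos=(0,0), heading=0, pen down
LT 180: heading 0 -> 180
PD: pen down
FD 13.4: (0,0) -> (-13.4,0) [heading=180, draw]
LT 288: heading 180 -> 108
FD 2.3: (-13.4,0) -> (-14.111,2.187) [heading=108, draw]
PD: pen down
LT 236: heading 108 -> 344
RT 178: heading 344 -> 166
RT 270: heading 166 -> 256
LT 90: heading 256 -> 346
Final: pos=(-14.111,2.187), heading=346, 2 segment(s) drawn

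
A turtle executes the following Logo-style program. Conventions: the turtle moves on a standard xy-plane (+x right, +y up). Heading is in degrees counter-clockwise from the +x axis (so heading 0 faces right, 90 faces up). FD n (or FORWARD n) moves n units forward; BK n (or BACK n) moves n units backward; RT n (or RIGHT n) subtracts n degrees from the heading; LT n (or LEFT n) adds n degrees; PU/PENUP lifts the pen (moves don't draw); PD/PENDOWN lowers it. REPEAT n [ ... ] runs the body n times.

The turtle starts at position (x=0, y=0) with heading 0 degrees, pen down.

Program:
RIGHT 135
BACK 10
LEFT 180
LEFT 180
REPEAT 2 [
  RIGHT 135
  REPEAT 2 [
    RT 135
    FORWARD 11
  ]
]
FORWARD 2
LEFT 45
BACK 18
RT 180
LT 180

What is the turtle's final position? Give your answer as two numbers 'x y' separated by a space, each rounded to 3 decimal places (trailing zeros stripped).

Executing turtle program step by step:
Start: pos=(0,0), heading=0, pen down
RT 135: heading 0 -> 225
BK 10: (0,0) -> (7.071,7.071) [heading=225, draw]
LT 180: heading 225 -> 45
LT 180: heading 45 -> 225
REPEAT 2 [
  -- iteration 1/2 --
  RT 135: heading 225 -> 90
  REPEAT 2 [
    -- iteration 1/2 --
    RT 135: heading 90 -> 315
    FD 11: (7.071,7.071) -> (14.849,-0.707) [heading=315, draw]
    -- iteration 2/2 --
    RT 135: heading 315 -> 180
    FD 11: (14.849,-0.707) -> (3.849,-0.707) [heading=180, draw]
  ]
  -- iteration 2/2 --
  RT 135: heading 180 -> 45
  REPEAT 2 [
    -- iteration 1/2 --
    RT 135: heading 45 -> 270
    FD 11: (3.849,-0.707) -> (3.849,-11.707) [heading=270, draw]
    -- iteration 2/2 --
    RT 135: heading 270 -> 135
    FD 11: (3.849,-11.707) -> (-3.929,-3.929) [heading=135, draw]
  ]
]
FD 2: (-3.929,-3.929) -> (-5.343,-2.515) [heading=135, draw]
LT 45: heading 135 -> 180
BK 18: (-5.343,-2.515) -> (12.657,-2.515) [heading=180, draw]
RT 180: heading 180 -> 0
LT 180: heading 0 -> 180
Final: pos=(12.657,-2.515), heading=180, 7 segment(s) drawn

Answer: 12.657 -2.515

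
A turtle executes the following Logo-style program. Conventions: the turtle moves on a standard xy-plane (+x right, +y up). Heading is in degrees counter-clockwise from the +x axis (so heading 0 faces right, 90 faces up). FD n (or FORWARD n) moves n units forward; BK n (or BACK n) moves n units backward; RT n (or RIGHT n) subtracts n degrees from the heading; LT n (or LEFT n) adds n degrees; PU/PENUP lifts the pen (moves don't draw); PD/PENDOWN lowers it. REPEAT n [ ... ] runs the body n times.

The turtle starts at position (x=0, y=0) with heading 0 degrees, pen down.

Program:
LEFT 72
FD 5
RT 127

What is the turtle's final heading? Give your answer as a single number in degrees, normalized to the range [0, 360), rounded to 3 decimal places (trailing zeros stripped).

Answer: 305

Derivation:
Executing turtle program step by step:
Start: pos=(0,0), heading=0, pen down
LT 72: heading 0 -> 72
FD 5: (0,0) -> (1.545,4.755) [heading=72, draw]
RT 127: heading 72 -> 305
Final: pos=(1.545,4.755), heading=305, 1 segment(s) drawn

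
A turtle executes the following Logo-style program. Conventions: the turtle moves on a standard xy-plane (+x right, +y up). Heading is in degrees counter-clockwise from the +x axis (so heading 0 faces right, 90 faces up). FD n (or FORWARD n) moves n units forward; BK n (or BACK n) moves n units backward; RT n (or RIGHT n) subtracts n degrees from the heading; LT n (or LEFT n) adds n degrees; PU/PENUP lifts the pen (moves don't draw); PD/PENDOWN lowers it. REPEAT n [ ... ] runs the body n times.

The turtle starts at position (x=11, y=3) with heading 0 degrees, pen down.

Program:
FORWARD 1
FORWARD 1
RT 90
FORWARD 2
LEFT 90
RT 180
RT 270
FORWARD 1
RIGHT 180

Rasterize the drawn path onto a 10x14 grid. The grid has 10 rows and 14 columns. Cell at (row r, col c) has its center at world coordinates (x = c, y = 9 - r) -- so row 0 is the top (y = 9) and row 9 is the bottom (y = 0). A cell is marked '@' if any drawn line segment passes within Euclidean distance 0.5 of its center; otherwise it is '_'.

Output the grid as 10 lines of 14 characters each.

Segment 0: (11,3) -> (12,3)
Segment 1: (12,3) -> (13,3)
Segment 2: (13,3) -> (13,1)
Segment 3: (13,1) -> (13,0)

Answer: ______________
______________
______________
______________
______________
______________
___________@@@
_____________@
_____________@
_____________@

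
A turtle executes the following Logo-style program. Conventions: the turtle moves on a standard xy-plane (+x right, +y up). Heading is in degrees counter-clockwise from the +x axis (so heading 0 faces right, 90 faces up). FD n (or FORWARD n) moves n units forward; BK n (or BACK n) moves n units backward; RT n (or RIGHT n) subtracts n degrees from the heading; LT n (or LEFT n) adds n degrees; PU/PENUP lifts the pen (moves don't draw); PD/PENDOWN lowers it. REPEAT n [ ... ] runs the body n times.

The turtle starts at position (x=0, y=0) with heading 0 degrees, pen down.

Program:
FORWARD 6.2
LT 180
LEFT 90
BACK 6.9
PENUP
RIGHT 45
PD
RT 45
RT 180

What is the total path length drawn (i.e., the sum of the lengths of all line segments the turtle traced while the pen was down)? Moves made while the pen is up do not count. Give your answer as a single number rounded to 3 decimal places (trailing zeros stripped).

Answer: 13.1

Derivation:
Executing turtle program step by step:
Start: pos=(0,0), heading=0, pen down
FD 6.2: (0,0) -> (6.2,0) [heading=0, draw]
LT 180: heading 0 -> 180
LT 90: heading 180 -> 270
BK 6.9: (6.2,0) -> (6.2,6.9) [heading=270, draw]
PU: pen up
RT 45: heading 270 -> 225
PD: pen down
RT 45: heading 225 -> 180
RT 180: heading 180 -> 0
Final: pos=(6.2,6.9), heading=0, 2 segment(s) drawn

Segment lengths:
  seg 1: (0,0) -> (6.2,0), length = 6.2
  seg 2: (6.2,0) -> (6.2,6.9), length = 6.9
Total = 13.1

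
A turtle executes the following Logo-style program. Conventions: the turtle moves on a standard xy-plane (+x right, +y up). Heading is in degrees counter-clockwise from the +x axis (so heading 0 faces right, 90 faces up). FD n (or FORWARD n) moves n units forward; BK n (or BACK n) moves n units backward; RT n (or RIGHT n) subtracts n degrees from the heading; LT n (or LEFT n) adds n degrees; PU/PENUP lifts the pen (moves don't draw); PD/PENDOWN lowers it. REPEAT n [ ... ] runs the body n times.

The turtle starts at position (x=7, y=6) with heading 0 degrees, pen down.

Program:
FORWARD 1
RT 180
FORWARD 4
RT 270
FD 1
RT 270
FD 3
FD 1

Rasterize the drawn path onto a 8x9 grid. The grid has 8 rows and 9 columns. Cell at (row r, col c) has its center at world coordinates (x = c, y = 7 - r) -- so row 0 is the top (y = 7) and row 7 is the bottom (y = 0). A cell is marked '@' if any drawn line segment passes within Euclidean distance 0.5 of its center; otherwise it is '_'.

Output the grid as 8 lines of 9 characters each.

Segment 0: (7,6) -> (8,6)
Segment 1: (8,6) -> (4,6)
Segment 2: (4,6) -> (4,5)
Segment 3: (4,5) -> (7,5)
Segment 4: (7,5) -> (8,5)

Answer: _________
____@@@@@
____@@@@@
_________
_________
_________
_________
_________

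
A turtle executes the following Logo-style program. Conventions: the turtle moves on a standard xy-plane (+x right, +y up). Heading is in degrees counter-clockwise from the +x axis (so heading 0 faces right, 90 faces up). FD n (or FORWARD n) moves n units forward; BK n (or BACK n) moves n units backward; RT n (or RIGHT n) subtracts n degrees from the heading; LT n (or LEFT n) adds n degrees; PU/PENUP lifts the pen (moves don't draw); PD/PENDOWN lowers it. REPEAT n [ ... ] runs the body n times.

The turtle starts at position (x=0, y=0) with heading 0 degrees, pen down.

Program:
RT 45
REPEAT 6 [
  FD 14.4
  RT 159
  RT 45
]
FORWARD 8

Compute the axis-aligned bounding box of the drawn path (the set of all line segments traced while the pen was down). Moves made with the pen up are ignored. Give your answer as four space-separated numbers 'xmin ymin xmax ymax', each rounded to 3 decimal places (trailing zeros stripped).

Answer: -0.385 -11.119 13.524 3.261

Derivation:
Executing turtle program step by step:
Start: pos=(0,0), heading=0, pen down
RT 45: heading 0 -> 315
REPEAT 6 [
  -- iteration 1/6 --
  FD 14.4: (0,0) -> (10.182,-10.182) [heading=315, draw]
  RT 159: heading 315 -> 156
  RT 45: heading 156 -> 111
  -- iteration 2/6 --
  FD 14.4: (10.182,-10.182) -> (5.022,3.261) [heading=111, draw]
  RT 159: heading 111 -> 312
  RT 45: heading 312 -> 267
  -- iteration 3/6 --
  FD 14.4: (5.022,3.261) -> (4.268,-11.119) [heading=267, draw]
  RT 159: heading 267 -> 108
  RT 45: heading 108 -> 63
  -- iteration 4/6 --
  FD 14.4: (4.268,-11.119) -> (10.806,1.711) [heading=63, draw]
  RT 159: heading 63 -> 264
  RT 45: heading 264 -> 219
  -- iteration 5/6 --
  FD 14.4: (10.806,1.711) -> (-0.385,-7.351) [heading=219, draw]
  RT 159: heading 219 -> 60
  RT 45: heading 60 -> 15
  -- iteration 6/6 --
  FD 14.4: (-0.385,-7.351) -> (13.524,-3.624) [heading=15, draw]
  RT 159: heading 15 -> 216
  RT 45: heading 216 -> 171
]
FD 8: (13.524,-3.624) -> (5.623,-2.372) [heading=171, draw]
Final: pos=(5.623,-2.372), heading=171, 7 segment(s) drawn

Segment endpoints: x in {-0.385, 0, 4.268, 5.022, 5.623, 10.182, 10.806, 13.524}, y in {-11.119, -10.182, -7.351, -3.624, -2.372, 0, 1.711, 3.261}
xmin=-0.385, ymin=-11.119, xmax=13.524, ymax=3.261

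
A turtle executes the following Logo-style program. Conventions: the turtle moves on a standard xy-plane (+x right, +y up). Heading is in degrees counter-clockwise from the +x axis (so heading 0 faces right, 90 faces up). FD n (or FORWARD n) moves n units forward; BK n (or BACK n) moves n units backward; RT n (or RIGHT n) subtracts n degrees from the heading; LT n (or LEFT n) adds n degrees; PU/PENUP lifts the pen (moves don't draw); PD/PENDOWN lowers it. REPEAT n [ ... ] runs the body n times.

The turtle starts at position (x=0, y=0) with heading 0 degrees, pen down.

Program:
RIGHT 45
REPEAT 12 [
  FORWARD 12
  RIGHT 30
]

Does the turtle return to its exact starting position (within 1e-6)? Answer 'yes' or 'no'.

Executing turtle program step by step:
Start: pos=(0,0), heading=0, pen down
RT 45: heading 0 -> 315
REPEAT 12 [
  -- iteration 1/12 --
  FD 12: (0,0) -> (8.485,-8.485) [heading=315, draw]
  RT 30: heading 315 -> 285
  -- iteration 2/12 --
  FD 12: (8.485,-8.485) -> (11.591,-20.076) [heading=285, draw]
  RT 30: heading 285 -> 255
  -- iteration 3/12 --
  FD 12: (11.591,-20.076) -> (8.485,-31.668) [heading=255, draw]
  RT 30: heading 255 -> 225
  -- iteration 4/12 --
  FD 12: (8.485,-31.668) -> (0,-40.153) [heading=225, draw]
  RT 30: heading 225 -> 195
  -- iteration 5/12 --
  FD 12: (0,-40.153) -> (-11.591,-43.259) [heading=195, draw]
  RT 30: heading 195 -> 165
  -- iteration 6/12 --
  FD 12: (-11.591,-43.259) -> (-23.182,-40.153) [heading=165, draw]
  RT 30: heading 165 -> 135
  -- iteration 7/12 --
  FD 12: (-23.182,-40.153) -> (-31.668,-31.668) [heading=135, draw]
  RT 30: heading 135 -> 105
  -- iteration 8/12 --
  FD 12: (-31.668,-31.668) -> (-34.773,-20.076) [heading=105, draw]
  RT 30: heading 105 -> 75
  -- iteration 9/12 --
  FD 12: (-34.773,-20.076) -> (-31.668,-8.485) [heading=75, draw]
  RT 30: heading 75 -> 45
  -- iteration 10/12 --
  FD 12: (-31.668,-8.485) -> (-23.182,0) [heading=45, draw]
  RT 30: heading 45 -> 15
  -- iteration 11/12 --
  FD 12: (-23.182,0) -> (-11.591,3.106) [heading=15, draw]
  RT 30: heading 15 -> 345
  -- iteration 12/12 --
  FD 12: (-11.591,3.106) -> (0,0) [heading=345, draw]
  RT 30: heading 345 -> 315
]
Final: pos=(0,0), heading=315, 12 segment(s) drawn

Start position: (0, 0)
Final position: (0, 0)
Distance = 0; < 1e-6 -> CLOSED

Answer: yes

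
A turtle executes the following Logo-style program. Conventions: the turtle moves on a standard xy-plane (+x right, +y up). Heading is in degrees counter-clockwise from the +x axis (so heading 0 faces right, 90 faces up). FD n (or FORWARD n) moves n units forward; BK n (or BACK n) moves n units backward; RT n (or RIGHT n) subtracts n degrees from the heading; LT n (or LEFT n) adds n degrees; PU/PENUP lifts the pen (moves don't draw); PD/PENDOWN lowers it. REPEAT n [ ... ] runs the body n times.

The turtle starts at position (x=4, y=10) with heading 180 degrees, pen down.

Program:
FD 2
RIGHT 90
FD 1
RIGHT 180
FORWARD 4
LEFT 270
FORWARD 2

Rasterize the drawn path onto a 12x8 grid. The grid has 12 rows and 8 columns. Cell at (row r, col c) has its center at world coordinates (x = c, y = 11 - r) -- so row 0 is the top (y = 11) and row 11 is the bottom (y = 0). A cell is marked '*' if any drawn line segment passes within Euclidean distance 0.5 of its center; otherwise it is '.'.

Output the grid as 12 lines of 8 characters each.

Answer: ..*.....
..***...
..*.....
..*.....
***.....
........
........
........
........
........
........
........

Derivation:
Segment 0: (4,10) -> (2,10)
Segment 1: (2,10) -> (2,11)
Segment 2: (2,11) -> (2,7)
Segment 3: (2,7) -> (0,7)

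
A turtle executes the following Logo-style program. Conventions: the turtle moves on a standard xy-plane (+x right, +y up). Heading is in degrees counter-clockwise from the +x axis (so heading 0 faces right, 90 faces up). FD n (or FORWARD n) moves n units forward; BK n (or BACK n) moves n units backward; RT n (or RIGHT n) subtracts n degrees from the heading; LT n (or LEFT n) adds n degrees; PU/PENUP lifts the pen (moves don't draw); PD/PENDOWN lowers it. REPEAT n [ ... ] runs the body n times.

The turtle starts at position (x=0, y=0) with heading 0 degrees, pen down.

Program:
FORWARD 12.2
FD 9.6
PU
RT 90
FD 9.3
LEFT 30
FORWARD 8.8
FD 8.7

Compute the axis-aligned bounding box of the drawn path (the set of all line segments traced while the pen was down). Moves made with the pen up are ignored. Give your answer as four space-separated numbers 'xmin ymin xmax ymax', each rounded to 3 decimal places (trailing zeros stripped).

Answer: 0 0 21.8 0

Derivation:
Executing turtle program step by step:
Start: pos=(0,0), heading=0, pen down
FD 12.2: (0,0) -> (12.2,0) [heading=0, draw]
FD 9.6: (12.2,0) -> (21.8,0) [heading=0, draw]
PU: pen up
RT 90: heading 0 -> 270
FD 9.3: (21.8,0) -> (21.8,-9.3) [heading=270, move]
LT 30: heading 270 -> 300
FD 8.8: (21.8,-9.3) -> (26.2,-16.921) [heading=300, move]
FD 8.7: (26.2,-16.921) -> (30.55,-24.455) [heading=300, move]
Final: pos=(30.55,-24.455), heading=300, 2 segment(s) drawn

Segment endpoints: x in {0, 12.2, 21.8}, y in {0}
xmin=0, ymin=0, xmax=21.8, ymax=0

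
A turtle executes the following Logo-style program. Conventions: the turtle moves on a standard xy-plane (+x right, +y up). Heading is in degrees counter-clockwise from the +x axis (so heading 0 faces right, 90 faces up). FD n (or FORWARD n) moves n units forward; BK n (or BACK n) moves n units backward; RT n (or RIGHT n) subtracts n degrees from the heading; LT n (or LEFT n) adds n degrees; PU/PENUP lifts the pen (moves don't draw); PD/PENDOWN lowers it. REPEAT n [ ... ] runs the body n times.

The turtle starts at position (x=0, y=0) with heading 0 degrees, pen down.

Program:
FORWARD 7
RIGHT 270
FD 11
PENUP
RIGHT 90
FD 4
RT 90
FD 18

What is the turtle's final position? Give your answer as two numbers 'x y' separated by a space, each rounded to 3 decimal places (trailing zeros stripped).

Executing turtle program step by step:
Start: pos=(0,0), heading=0, pen down
FD 7: (0,0) -> (7,0) [heading=0, draw]
RT 270: heading 0 -> 90
FD 11: (7,0) -> (7,11) [heading=90, draw]
PU: pen up
RT 90: heading 90 -> 0
FD 4: (7,11) -> (11,11) [heading=0, move]
RT 90: heading 0 -> 270
FD 18: (11,11) -> (11,-7) [heading=270, move]
Final: pos=(11,-7), heading=270, 2 segment(s) drawn

Answer: 11 -7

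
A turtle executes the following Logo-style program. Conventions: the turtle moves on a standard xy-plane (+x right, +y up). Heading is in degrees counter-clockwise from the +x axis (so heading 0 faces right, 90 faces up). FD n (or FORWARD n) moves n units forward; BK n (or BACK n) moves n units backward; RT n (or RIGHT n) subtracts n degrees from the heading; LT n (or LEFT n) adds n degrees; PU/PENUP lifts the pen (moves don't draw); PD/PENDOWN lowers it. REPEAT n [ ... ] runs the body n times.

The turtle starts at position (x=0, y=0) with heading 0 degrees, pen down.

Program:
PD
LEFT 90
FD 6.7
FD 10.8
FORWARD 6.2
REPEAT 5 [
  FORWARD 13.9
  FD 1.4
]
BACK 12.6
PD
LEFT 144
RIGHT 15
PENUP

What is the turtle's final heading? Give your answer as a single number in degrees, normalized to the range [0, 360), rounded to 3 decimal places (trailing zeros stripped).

Answer: 219

Derivation:
Executing turtle program step by step:
Start: pos=(0,0), heading=0, pen down
PD: pen down
LT 90: heading 0 -> 90
FD 6.7: (0,0) -> (0,6.7) [heading=90, draw]
FD 10.8: (0,6.7) -> (0,17.5) [heading=90, draw]
FD 6.2: (0,17.5) -> (0,23.7) [heading=90, draw]
REPEAT 5 [
  -- iteration 1/5 --
  FD 13.9: (0,23.7) -> (0,37.6) [heading=90, draw]
  FD 1.4: (0,37.6) -> (0,39) [heading=90, draw]
  -- iteration 2/5 --
  FD 13.9: (0,39) -> (0,52.9) [heading=90, draw]
  FD 1.4: (0,52.9) -> (0,54.3) [heading=90, draw]
  -- iteration 3/5 --
  FD 13.9: (0,54.3) -> (0,68.2) [heading=90, draw]
  FD 1.4: (0,68.2) -> (0,69.6) [heading=90, draw]
  -- iteration 4/5 --
  FD 13.9: (0,69.6) -> (0,83.5) [heading=90, draw]
  FD 1.4: (0,83.5) -> (0,84.9) [heading=90, draw]
  -- iteration 5/5 --
  FD 13.9: (0,84.9) -> (0,98.8) [heading=90, draw]
  FD 1.4: (0,98.8) -> (0,100.2) [heading=90, draw]
]
BK 12.6: (0,100.2) -> (0,87.6) [heading=90, draw]
PD: pen down
LT 144: heading 90 -> 234
RT 15: heading 234 -> 219
PU: pen up
Final: pos=(0,87.6), heading=219, 14 segment(s) drawn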